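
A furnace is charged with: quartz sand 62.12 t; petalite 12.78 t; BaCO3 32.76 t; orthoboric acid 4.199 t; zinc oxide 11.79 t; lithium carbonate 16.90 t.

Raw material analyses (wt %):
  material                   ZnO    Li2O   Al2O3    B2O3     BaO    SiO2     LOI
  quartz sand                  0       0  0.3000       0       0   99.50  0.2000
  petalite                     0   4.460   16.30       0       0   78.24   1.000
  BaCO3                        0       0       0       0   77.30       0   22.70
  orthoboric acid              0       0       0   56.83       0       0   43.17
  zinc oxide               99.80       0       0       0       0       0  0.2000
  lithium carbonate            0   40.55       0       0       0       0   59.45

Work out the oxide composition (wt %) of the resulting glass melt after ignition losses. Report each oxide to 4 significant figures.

Glass mass = 121.0 t (batch 140.5 − LOI 19.57).
Composition: ZnO 9.726%, Li2O 6.136%, Al2O3 1.876%, B2O3 1.973%, BaO 20.93%, SiO2 59.36%

Working values are displayed (rounded to four significant digits) between the steps — the whole derivation holds full precision from first step to last; a single rounding finalizes every reported figure; the derived quantities are carried from the weighed amounts for 121.0 t of glass in full precision (six oxide percentages, the yield, LOI, net glass mass, totals), precisely as stated by the problem or the answer.
Mass of each oxide from the mix:
  ZnO: 11.79·0.9980 = 11.77 t
  Li2O: 12.78·0.04460 + 16.90·0.4055 = 7.423 t
  Al2O3: 62.12·0.003000 + 12.78·0.1630 = 2.269 t
  B2O3: 4.199·0.5683 = 2.386 t
  BaO: 32.76·0.7730 = 25.32 t
  SiO2: 62.12·0.9950 + 12.78·0.7824 = 71.81 t
LOI: 62.12·0.002000 + 12.78·0.01000 + 32.76·0.2270 + 4.199·0.4317 + 11.79·0.002000 + 16.90·0.5945 = 19.57 t
Resulting glass, batch − LOI: 140.5 − 19.57 = 121.0 t (the oxide masses sum to this)
percent by weight: oxide/glass ×100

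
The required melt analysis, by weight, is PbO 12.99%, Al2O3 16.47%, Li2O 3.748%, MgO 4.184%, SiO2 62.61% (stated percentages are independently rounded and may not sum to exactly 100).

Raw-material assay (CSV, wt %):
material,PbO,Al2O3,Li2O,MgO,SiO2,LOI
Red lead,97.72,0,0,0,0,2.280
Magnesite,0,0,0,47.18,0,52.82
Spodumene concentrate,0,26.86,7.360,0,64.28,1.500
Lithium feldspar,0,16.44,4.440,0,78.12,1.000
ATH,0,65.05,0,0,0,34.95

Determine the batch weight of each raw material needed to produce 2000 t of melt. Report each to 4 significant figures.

Exact precision is maintained from first step to last. The intermediate values are displayed, rounded to 4 significant figures, within the worked lines; every reported result is rounded exactly once; all derived quantities (totals, five oxide percentages, glass mass, LOI, yield) are re-derived at full precision starting from the weights at 2000 t of glass exactly as printed in problem or answer.
Target oxide masses per 2000 t melt:
  PbO: 12.99% × 2000 = 259.8 t
  Al2O3: 16.47% × 2000 = 329.4 t
  Li2O: 3.748% × 2000 = 74.96 t
  MgO: 4.184% × 2000 = 83.68 t
  SiO2: 62.61% × 2000 = 1252 t
Per-oxide balance check per the reported batch figures, versus the basis set out (sums match the target masses net of answer rounding effects):
  PbO: 265.9·0.9772 = 259.8 t (target 259.8 t)
  Al2O3: 102.3·0.2686 + 1519·0.1644 + 80.32·0.6505 = 329.4 t (target 329.4 t)
  Li2O: 102.3·0.07360 + 1519·0.04440 = 74.97 t (target 74.96 t)
  MgO: 177.4·0.4718 = 83.70 t (target 83.68 t)
  SiO2: 102.3·0.6428 + 1519·0.7812 = 1252 t (target 1252 t)
Glass-mass sanity pass: total batch − LOI = 2000 t (targets for the oxides total 2000 t; against the stated basis, 2000 t — gaps are rounding artifacts).
Batch grand total — Σ batch = 2145 t; the LOI term Σ batch·LOI equals 144.6 t; yield: glass divided by total = 93.26%.

Batch per 2000 t melt:
  Red lead: 265.9 t
  Magnesite: 177.4 t
  Spodumene concentrate: 102.3 t
  Lithium feldspar: 1519 t
  ATH: 80.32 t
Total batch = 2145 t; LOI loss = 144.6 t; yield = 93.26%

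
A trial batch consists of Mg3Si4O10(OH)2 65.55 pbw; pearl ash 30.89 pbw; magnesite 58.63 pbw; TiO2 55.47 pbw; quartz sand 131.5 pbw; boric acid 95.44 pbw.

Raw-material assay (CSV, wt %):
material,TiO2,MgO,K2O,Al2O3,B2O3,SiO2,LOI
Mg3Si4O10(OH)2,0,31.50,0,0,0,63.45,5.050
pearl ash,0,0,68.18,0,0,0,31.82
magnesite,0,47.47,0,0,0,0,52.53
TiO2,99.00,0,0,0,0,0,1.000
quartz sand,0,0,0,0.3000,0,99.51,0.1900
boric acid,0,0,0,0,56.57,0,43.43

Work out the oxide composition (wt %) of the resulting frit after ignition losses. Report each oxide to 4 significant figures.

Glass mass = 351.3 pbw (batch 437.5 − LOI 86.19).
Composition: TiO2 15.63%, MgO 13.80%, K2O 5.995%, Al2O3 0.1123%, B2O3 15.37%, SiO2 49.09%

Rounding to four significant figures extends to each mid-chain value as printed; the whole derivation keeps full float precision at each step. Every reported number sees exactly one rounding. The derived quantities (ignition loss, six oxide percentages, the yield, the totals, net glass mass) are carried from the batch weights at 351.3 pbw of glass in exact precision precisely as stated by the problem or the answer.
What the batch supplies per oxide:
  TiO2: 55.47·0.9900 = 54.92 pbw
  MgO: 65.55·0.3150 + 58.63·0.4747 = 48.48 pbw
  K2O: 30.89·0.6818 = 21.06 pbw
  Al2O3: 131.5·0.003000 = 0.3945 pbw
  B2O3: 95.44·0.5657 = 53.99 pbw
  SiO2: 65.55·0.6345 + 131.5·0.9951 = 172.4 pbw
LOI: 65.55·0.05050 + 30.89·0.3182 + 58.63·0.5253 + 55.47·0.01000 + 131.5·0.001900 + 95.44·0.4343 = 86.19 pbw
batch − LOI leaves glass = 437.5 − 86.19 = 351.3 pbw (equal to the oxide-mass sum)
wt % = oxide mass / glass mass × 100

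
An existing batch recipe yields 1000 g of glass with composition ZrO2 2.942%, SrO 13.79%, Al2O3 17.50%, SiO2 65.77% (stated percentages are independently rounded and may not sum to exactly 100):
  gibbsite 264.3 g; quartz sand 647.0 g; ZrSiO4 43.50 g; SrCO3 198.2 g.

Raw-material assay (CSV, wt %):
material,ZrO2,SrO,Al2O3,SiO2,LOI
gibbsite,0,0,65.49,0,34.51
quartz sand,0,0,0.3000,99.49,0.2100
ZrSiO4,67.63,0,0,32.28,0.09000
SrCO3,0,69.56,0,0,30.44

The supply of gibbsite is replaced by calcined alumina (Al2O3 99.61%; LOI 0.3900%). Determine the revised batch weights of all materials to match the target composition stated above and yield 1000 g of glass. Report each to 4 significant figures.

The working math carries full float precision all the way through. Values along the way appear (rounded to four significant digits) across the worked steps — a single rounding finalizes each reported figure. Derived quantities, which include the four compositions, yield, totals, glass mass, ignition loss, are re-derived at full precision, as written in the problem or answer text, starting from the weights on 1000 g of glass.
Per-oxide target masses for 1000 g glass:
  ZrO2: 2.942% × 1000 = 29.42 g
  SrO: 13.79% × 1000 = 137.9 g
  Al2O3: 17.50% × 1000 = 175.0 g
  SiO2: 65.77% × 1000 = 657.7 g
Checking each oxide sum using the reported weights, against the basis in use (sum by sum, the targets are met given rounding of the digits):
  ZrO2: 43.50·0.6763 = 29.42 g (target 29.42 g)
  SrO: 198.2·0.6956 = 137.9 g (target 137.9 g)
  Al2O3: 173.7·0.9961 + 647.0·0.003000 = 175.0 g (target 175.0 g)
  SiO2: 647.0·0.9949 + 43.50·0.3228 = 657.7 g (target 657.7 g)
Consistency of the glass mass: Σ batch − LOI loss = 1000 g (the targets, summed, come to 1000 g; stated basis 1000 g — differing by rounding only).
Adding the batch up: Σ batch = 1062 g; Σ batch·LOI gives LOI loss = 62.41 g; yield: glass divided by total = 94.13%.

Revised batch per 1000 g glass:
  calcined alumina: 173.7 g
  quartz sand: 647.0 g
  ZrSiO4: 43.50 g
  SrCO3: 198.2 g
Total batch = 1062 g; LOI loss = 62.41 g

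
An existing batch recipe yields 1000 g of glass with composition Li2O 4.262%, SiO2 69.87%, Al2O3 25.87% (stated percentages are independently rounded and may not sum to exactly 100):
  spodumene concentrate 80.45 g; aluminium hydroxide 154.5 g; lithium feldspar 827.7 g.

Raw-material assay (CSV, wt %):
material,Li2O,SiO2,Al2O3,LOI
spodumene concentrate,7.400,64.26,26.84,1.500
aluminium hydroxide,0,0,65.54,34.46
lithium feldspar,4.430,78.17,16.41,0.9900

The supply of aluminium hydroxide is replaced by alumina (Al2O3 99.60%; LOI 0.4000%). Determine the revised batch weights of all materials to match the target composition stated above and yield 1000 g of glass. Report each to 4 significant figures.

Revised batch per 1000 g glass:
  spodumene concentrate: 80.45 g
  alumina: 101.7 g
  lithium feldspar: 827.7 g
Total batch = 1010 g; LOI loss = 9.808 g

All arithmetic holds full precision in every operation — rounding to 4 significant digits applies to each mid-chain value as printed — a single rounding yields every reported result — the derived quantities (yield, three oxide percentages, LOI, the totals, net glass mass) are carried in full precision starting from the weights per 1000 g of glass precisely as stated by the problem or the answer.
The oxide mass targets at 1000 g glass:
  Li2O: 4.262% × 1000 = 42.62 g
  SiO2: 69.87% × 1000 = 698.7 g
  Al2O3: 25.87% × 1000 = 258.7 g
Mass-balance tally per oxide with the batch weights as given, versus the basis set out (summed amounts equal target values within answer rounding):
  Li2O: 80.45·0.07400 + 827.7·0.04430 = 42.62 g (target 42.62 g)
  SiO2: 80.45·0.6426 + 827.7·0.7817 = 698.7 g (target 698.7 g)
  Al2O3: 80.45·0.2684 + 101.7·0.9960 + 827.7·0.1641 = 258.7 g (target 258.7 g)
Glass-mass sanity pass: batch total minus LOI = 1000 g (the Σ of target masses is 1000 g; the stated basis being 1000 g — any gap is answer rounding).
Summing the batch: Σ batch = 1010 g; ignition loss, Σ(batch × LOI) = 9.808 g; yield, glass over the total, = 99.03%.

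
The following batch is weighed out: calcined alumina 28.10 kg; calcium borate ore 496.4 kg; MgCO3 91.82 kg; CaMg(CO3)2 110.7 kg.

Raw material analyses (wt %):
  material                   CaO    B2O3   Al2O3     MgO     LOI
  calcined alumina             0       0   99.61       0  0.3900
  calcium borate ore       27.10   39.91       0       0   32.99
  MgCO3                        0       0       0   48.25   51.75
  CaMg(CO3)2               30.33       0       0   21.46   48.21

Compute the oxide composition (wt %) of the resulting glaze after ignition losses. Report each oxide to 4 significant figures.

Glass mass = 462.3 kg (batch 727.0 − LOI 264.8).
Composition: CaO 36.36%, B2O3 42.86%, Al2O3 6.055%, MgO 14.72%

Full float precision is held at each step; working values appear with 4-significant-figure rounding within the worked lines; a single rounding produces each reported number. Derived quantities (glass mass, four oxide percentages, ignition loss, yield, the totals) are re-derived at full precision from the weighed amounts at 462.3 kg of glass as set out in problem or answer.
What the batch supplies per oxide:
  CaO: 496.4·0.2710 + 110.7·0.3033 = 168.1 kg
  B2O3: 496.4·0.3991 = 198.1 kg
  Al2O3: 28.10·0.9961 = 27.99 kg
  MgO: 91.82·0.4825 + 110.7·0.2146 = 68.06 kg
LOI: 28.10·0.003900 + 496.4·0.3299 + 91.82·0.5175 + 110.7·0.4821 = 264.8 kg
Glass mass = batch − LOI = 727.0 − 264.8 = 462.3 kg (consistent with Σ oxide mass)
each wt % is 100 × oxide ÷ glass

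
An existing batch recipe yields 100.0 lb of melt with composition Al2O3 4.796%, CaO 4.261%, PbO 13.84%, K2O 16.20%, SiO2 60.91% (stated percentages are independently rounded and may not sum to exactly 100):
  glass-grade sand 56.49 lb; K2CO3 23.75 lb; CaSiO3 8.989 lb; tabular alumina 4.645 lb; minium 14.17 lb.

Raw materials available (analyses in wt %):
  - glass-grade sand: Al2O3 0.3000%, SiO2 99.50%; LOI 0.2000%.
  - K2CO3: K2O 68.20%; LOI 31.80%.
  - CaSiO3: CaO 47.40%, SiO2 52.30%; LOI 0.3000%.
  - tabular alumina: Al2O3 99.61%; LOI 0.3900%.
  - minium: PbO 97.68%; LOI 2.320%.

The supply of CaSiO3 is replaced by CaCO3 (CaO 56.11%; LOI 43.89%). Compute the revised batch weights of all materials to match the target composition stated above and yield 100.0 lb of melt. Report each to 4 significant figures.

Revised batch per 100.0 lb melt:
  glass-grade sand: 61.22 lb
  K2CO3: 23.75 lb
  CaCO3: 7.594 lb
  tabular alumina: 4.630 lb
  minium: 14.17 lb
Total batch = 111.4 lb; LOI loss = 11.35 lb

Values along the way are displayed rounded to four significant figures between the steps. The working math keeps full float precision in every operation; every reported number undergoes a single rounding — all derived quantities are rebuilt starting from the weights at 100.0 lb of glass at exact precision (glass mass, ignition loss, yield, the five compositions, the totals), exactly as printed in the question or the answer.
Oxide mass targets, per 100.0 lb melt:
  Al2O3: 4.796% × 100.0 = 4.796 lb
  CaO: 4.261% × 100.0 = 4.261 lb
  PbO: 13.84% × 100.0 = 13.84 lb
  K2O: 16.20% × 100.0 = 16.20 lb
  SiO2: 60.91% × 100.0 = 60.91 lb
A balance pass over the oxides, using the reported weights, for the quoted basis mass (summed amounts equal target values net of answer rounding effects):
  Al2O3: 61.22·0.003000 + 4.630·0.9961 = 4.796 lb (target 4.796 lb)
  CaO: 7.594·0.5611 = 4.261 lb (target 4.261 lb)
  PbO: 14.17·0.9768 = 13.84 lb (target 13.84 lb)
  K2O: 23.75·0.6820 = 16.20 lb (target 16.20 lb)
  SiO2: 61.22·0.9950 = 60.91 lb (target 60.91 lb)
Consistency of the glass mass: total charge less LOI = 100.0 lb (summing oxide targets gives 100.0 lb; with the basis standing at 100.0 lb — gaps are rounding artifacts).
Adding the batch up: Σ batch = 111.4 lb; the LOI term Σ batch·LOI equals 11.35 lb; glass ÷ batch gives a yield of 89.80%.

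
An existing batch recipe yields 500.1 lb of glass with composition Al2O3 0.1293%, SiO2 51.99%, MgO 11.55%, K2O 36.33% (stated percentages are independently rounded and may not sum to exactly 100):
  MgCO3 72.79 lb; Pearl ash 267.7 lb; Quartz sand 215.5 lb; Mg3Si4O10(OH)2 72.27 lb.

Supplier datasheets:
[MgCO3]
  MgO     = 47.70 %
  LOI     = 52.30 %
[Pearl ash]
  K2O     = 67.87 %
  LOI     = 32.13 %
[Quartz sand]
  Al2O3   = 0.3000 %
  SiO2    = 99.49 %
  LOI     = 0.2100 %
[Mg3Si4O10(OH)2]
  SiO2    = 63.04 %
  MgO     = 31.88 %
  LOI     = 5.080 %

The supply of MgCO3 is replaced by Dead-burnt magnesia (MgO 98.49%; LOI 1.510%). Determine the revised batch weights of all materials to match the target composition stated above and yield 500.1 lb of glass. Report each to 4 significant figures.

Revised batch per 500.1 lb glass:
  Dead-burnt magnesia: 35.25 lb
  Pearl ash: 267.7 lb
  Quartz sand: 215.5 lb
  Mg3Si4O10(OH)2: 72.27 lb
Total batch = 590.7 lb; LOI loss = 90.67 lb

Each numeric step maintains exact precision at all times — values along the way are displayed with 4-significant-digit rounding as written — every reported figure takes a single rounding — the derived quantities are re-derived from the batch weights on 500.1 lb of glass at exact precision (ignition loss, the four compositions, net glass mass, totals, the yield), as set out in the question or the answer.
Per-oxide target masses for 500.1 lb glass:
  Al2O3: 0.1293% × 500.1 = 0.6466 lb
  SiO2: 51.99% × 500.1 = 260.0 lb
  MgO: 11.55% × 500.1 = 57.76 lb
  K2O: 36.33% × 500.1 = 181.7 lb
Verifying the oxide balance with the batch weights as given, per the basis as stated (each sum matches its target mass up to rounding of the answer):
  Al2O3: 215.5·0.003000 = 0.6465 lb (target 0.6466 lb)
  SiO2: 215.5·0.9949 + 72.27·0.6304 = 260.0 lb (target 260.0 lb)
  MgO: 35.25·0.9849 + 72.27·0.3188 = 57.76 lb (target 57.76 lb)
  K2O: 267.7·0.6787 = 181.7 lb (target 181.7 lb)
Glass-mass bookkeeping: whole batch net of LOI = 500.1 lb (targets for the oxides total 500.1 lb; basis as stated: 500.1 lb — rounding explains the deltas).
Adding the batch up: Σ batch = 590.7 lb; the LOI term Σ batch·LOI equals 90.67 lb; yield = glass ÷ total batch = 84.65%.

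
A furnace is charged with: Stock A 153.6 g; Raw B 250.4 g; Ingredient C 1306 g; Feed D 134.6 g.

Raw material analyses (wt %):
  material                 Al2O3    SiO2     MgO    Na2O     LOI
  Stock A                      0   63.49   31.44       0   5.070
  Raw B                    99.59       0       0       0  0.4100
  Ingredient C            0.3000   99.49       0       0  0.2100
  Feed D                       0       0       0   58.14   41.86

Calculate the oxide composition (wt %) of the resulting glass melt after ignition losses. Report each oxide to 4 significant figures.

Glass mass = 1777 g (batch 1845 − LOI 67.90).
Composition: Al2O3 14.26%, SiO2 78.62%, MgO 2.718%, Na2O 4.405%

Every computation maintains full float precision through every step; values along the way are printed rounded off to 4 significant figures between the steps — each reported figure is rounded only once; derived quantities, including glass mass, totals, the yield, ignition loss, the four compositions, are rebuilt starting from the weights on 1777 g of glass at exact precision exactly as shown in the problem or the answer.
Delivered oxide masses:
  Al2O3: 250.4·0.9959 + 1306·0.003000 = 253.3 g
  SiO2: 153.6·0.6349 + 1306·0.9949 = 1397 g
  MgO: 153.6·0.3144 = 48.29 g
  Na2O: 134.6·0.5814 = 78.26 g
LOI: 153.6·0.05070 + 250.4·0.004100 + 1306·0.002100 + 134.6·0.4186 = 67.90 g
The glass mass, total less LOI, = 1845 − 67.90 = 1777 g (consistent with Σ oxide mass)
wt % = oxide mass / glass mass × 100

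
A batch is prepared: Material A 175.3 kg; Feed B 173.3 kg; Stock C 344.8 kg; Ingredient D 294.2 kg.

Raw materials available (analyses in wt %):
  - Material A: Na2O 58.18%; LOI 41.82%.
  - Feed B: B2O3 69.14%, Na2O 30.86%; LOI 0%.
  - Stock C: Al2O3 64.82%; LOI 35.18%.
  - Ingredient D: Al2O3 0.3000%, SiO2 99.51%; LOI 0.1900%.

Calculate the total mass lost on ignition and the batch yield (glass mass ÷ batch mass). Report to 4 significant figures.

LOI loss = 195.2 kg; glass = 792.4 kg; yield = 80.24%

In-progress results appear, with 4-significant-digit rounding, as written. Full precision is maintained through the solve. Every reported value is rounded only once. The derived quantities (the yield, the four compositions, LOI, glass mass, totals) are recomputed starting from the weights on 792.4 kg of glass in full precision as quoted within the question or the answer.
LOI of each material in turn:
  Material A: 175.3 × 0.4182 = 73.31 kg
  Feed B: 173.3 × 0 = 0 kg
  Stock C: 344.8 × 0.3518 = 121.3 kg
  Ingredient D: 294.2 × 0.001900 = 0.5590 kg
Total LOI = 195.2 kg
Glass = batch − LOI = 987.6 − 195.2 = 792.4 kg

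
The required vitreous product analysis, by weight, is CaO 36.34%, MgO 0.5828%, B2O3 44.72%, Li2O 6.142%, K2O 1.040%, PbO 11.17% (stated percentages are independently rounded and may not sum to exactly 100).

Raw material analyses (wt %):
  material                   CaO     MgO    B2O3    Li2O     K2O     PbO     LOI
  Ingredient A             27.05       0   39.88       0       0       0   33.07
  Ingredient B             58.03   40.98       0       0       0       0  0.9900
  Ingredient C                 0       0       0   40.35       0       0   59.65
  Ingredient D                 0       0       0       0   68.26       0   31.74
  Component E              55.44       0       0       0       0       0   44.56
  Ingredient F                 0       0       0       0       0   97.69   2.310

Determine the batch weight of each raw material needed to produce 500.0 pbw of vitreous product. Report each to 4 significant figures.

Batch per 500.0 pbw vitreous product:
  Ingredient A: 560.7 pbw
  Ingredient B: 7.111 pbw
  Ingredient C: 76.11 pbw
  Ingredient D: 7.618 pbw
  Component E: 46.73 pbw
  Ingredient F: 57.17 pbw
Total batch = 755.4 pbw; LOI loss = 255.5 pbw; yield = 66.18%

Every computation keeps full precision at each step; in-progress results are shown (rounded to four significant digits) on the page — each reported result takes just one rounding; all derived quantities are carried starting from the weights per 500.0 pbw of glass at full float precision (totals, glass mass, ignition loss, six oxide percentages, the yield) exactly as printed in either problem or answer.
Target oxide masses per 500.0 pbw vitreous product:
  CaO: 36.34% × 500.0 = 181.7 pbw
  MgO: 0.5828% × 500.0 = 2.914 pbw
  B2O3: 44.72% × 500.0 = 223.6 pbw
  Li2O: 6.142% × 500.0 = 30.71 pbw
  K2O: 1.040% × 500.0 = 5.200 pbw
  PbO: 11.17% × 500.0 = 55.85 pbw
Mass-balance tally per oxide per the reported batch figures, against the basis in use (summed amounts equal target values exact up to rounding of places):
  CaO: 560.7·0.2705 + 7.111·0.5803 + 46.73·0.5544 = 181.7 pbw (target 181.7 pbw)
  MgO: 7.111·0.4098 = 2.914 pbw (target 2.914 pbw)
  B2O3: 560.7·0.3988 = 223.6 pbw (target 223.6 pbw)
  Li2O: 76.11·0.4035 = 30.71 pbw (target 30.71 pbw)
  K2O: 7.618·0.6826 = 5.200 pbw (target 5.200 pbw)
  PbO: 57.17·0.9769 = 55.85 pbw (target 55.85 pbw)
Consistency of the glass mass: batch Σ − ignition loss = 500.0 pbw (the Σ of target masses is 500.0 pbw; basis as stated: 500.0 pbw — rounding explains the deltas).
Adding the batch up: Σ batch = 755.4 pbw; Σ batch·LOI gives LOI loss = 255.5 pbw; the yield ratio, glass ÷ batch: 66.18%.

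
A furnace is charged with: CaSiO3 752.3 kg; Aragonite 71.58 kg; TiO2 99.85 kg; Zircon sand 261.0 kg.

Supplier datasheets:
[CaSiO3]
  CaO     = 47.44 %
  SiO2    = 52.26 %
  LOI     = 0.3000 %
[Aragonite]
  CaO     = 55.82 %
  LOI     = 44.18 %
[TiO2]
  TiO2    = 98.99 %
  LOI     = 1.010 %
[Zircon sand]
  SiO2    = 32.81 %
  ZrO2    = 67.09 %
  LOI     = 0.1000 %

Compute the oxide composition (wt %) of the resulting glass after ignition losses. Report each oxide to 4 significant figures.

Glass mass = 1150 kg (batch 1185 − LOI 35.15).
Composition: TiO2 8.598%, CaO 34.52%, SiO2 41.65%, ZrO2 15.23%

The whole derivation keeps exact precision at every stage; intermediates are shown rounded to 4 significant figures as written; a single rounding produces every reported value — derived quantities are carried starting from the weights per 1150 kg of glass at exact precision (the totals, yield, net glass mass, ignition loss, four oxide percentages) precisely as stated by question or answer.
Per-oxide mass from batch:
  TiO2: 99.85·0.9899 = 98.84 kg
  CaO: 752.3·0.4744 + 71.58·0.5582 = 396.8 kg
  SiO2: 752.3·0.5226 + 261.0·0.3281 = 478.8 kg
  ZrO2: 261.0·0.6709 = 175.1 kg
LOI: 752.3·0.003000 + 71.58·0.4418 + 99.85·0.01010 + 261.0·0.001000 = 35.15 kg
Glass = total batch minus LOI = 1185 − 35.15 = 1150 kg (= Σ oxide masses)
percent share: oxide ÷ glass, ×100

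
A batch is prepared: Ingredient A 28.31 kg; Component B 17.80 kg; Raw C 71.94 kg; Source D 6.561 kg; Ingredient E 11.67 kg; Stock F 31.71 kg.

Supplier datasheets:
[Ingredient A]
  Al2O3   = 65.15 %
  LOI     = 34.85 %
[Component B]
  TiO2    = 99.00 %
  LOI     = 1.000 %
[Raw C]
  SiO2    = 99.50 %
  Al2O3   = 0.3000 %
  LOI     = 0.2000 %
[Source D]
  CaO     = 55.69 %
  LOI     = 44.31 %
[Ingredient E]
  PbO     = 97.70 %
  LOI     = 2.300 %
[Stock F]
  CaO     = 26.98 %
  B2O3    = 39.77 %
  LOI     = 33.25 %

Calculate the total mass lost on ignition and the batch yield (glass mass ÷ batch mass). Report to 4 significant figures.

Working values are rounded to four significant digits when displayed — the whole derivation runs at full float precision all the way through — each reported number is rounded once only; derived quantities are rebuilt from the batch weights for 144.1 kg of glass at full float precision (glass mass, ignition loss, yield, the six compositions, the totals), exactly as printed in the problem or the answer.
Material-by-material LOI:
  Ingredient A: 28.31 × 0.3485 = 9.866 kg
  Component B: 17.80 × 0.01000 = 0.1780 kg
  Raw C: 71.94 × 0.002000 = 0.1439 kg
  Source D: 6.561 × 0.4431 = 2.907 kg
  Ingredient E: 11.67 × 0.02300 = 0.2684 kg
  Stock F: 31.71 × 0.3325 = 10.54 kg
Total LOI = 23.91 kg
Glass = batch − LOI = 168.0 − 23.91 = 144.1 kg

LOI loss = 23.91 kg; glass = 144.1 kg; yield = 85.77%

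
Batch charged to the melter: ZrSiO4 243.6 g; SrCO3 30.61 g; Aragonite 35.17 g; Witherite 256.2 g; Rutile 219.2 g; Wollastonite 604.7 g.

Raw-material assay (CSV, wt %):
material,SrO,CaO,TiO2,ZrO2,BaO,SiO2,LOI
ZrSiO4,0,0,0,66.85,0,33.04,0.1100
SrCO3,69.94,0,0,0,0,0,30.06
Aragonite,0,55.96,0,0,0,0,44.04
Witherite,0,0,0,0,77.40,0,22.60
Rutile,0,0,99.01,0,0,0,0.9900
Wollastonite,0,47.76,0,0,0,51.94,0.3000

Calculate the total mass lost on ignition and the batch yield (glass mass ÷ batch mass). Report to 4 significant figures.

LOI loss = 86.84 g; glass = 1303 g; yield = 93.75%

Every computation keeps exact precision end to end. Working values are shown rounded to four significant digits within the worked lines — every reported value is rounded once only. Derived quantities, which include the yield, six oxide percentages, the totals, LOI, net glass mass, are rebuilt at full float precision, exactly as shown in question or answer, from the batch weights at 1303 g of glass.
Loss on ignition, line by line:
  ZrSiO4: 243.6 × 0.001100 = 0.2680 g
  SrCO3: 30.61 × 0.3006 = 9.201 g
  Aragonite: 35.17 × 0.4404 = 15.49 g
  Witherite: 256.2 × 0.2260 = 57.90 g
  Rutile: 219.2 × 0.009900 = 2.170 g
  Wollastonite: 604.7 × 0.003000 = 1.814 g
Total LOI = 86.84 g
Glass = batch − LOI = 1389 − 86.84 = 1303 g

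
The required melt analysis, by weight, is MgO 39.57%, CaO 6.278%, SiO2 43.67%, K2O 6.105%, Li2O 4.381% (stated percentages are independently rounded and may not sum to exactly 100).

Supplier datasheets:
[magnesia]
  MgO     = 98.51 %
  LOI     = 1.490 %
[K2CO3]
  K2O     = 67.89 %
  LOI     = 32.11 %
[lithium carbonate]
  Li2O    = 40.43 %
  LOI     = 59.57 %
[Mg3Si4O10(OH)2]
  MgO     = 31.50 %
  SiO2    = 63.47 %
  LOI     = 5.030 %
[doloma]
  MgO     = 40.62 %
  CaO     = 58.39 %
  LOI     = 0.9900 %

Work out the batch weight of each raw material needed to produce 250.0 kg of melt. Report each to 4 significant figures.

Mid-chain values are displayed rounded to 4 significant digits; every computation keeps full float precision at every stage; each reported figure receives exactly one rounding; all derived quantities, which include totals, five oxide percentages, LOI, the yield, net glass mass, are computed at exact precision, as quoted within the problem or the answer, from the weighed amounts for 250.0 kg of glass.
Oxide mass targets, per 250.0 kg melt:
  MgO: 39.57% × 250.0 = 98.92 kg
  CaO: 6.278% × 250.0 = 15.70 kg
  SiO2: 43.67% × 250.0 = 109.2 kg
  K2O: 6.105% × 250.0 = 15.26 kg
  Li2O: 4.381% × 250.0 = 10.95 kg
Per-oxide balance check on the weights just shown, at the basis given (summed amounts equal target values modulo rounding of the values):
  MgO: 34.33·0.9851 + 172.0·0.3150 + 26.88·0.4062 = 98.92 kg (target 98.92 kg)
  CaO: 26.88·0.5839 = 15.70 kg (target 15.70 kg)
  SiO2: 172.0·0.6347 = 109.2 kg (target 109.2 kg)
  K2O: 22.48·0.6789 = 15.26 kg (target 15.26 kg)
  Li2O: 27.09·0.4043 = 10.95 kg (target 10.95 kg)
Glass-mass bookkeeping: net batch after ignition = 250.0 kg (per-oxide target masses sum to 250.0 kg; the stated basis being 250.0 kg — any gap is answer rounding).
Batch grand total — Σ batch = 282.8 kg; LOI loss = Σ batch·LOI = 32.79 kg; yield = glass ÷ total batch = 88.41%.

Batch per 250.0 kg melt:
  magnesia: 34.33 kg
  K2CO3: 22.48 kg
  lithium carbonate: 27.09 kg
  Mg3Si4O10(OH)2: 172.0 kg
  doloma: 26.88 kg
Total batch = 282.8 kg; LOI loss = 32.79 kg; yield = 88.41%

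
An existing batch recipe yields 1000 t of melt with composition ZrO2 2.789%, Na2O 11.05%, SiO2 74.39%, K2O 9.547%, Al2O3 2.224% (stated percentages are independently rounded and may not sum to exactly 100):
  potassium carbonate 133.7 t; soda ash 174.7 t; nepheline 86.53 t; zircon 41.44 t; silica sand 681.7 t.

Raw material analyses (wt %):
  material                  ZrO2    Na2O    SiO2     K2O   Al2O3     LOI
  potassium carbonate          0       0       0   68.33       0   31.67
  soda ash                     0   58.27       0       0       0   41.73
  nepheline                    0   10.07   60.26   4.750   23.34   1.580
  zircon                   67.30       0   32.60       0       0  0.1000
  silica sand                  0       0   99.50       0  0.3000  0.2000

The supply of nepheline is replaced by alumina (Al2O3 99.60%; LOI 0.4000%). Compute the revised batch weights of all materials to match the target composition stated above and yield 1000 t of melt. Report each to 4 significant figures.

Revised batch per 1000 t melt:
  potassium carbonate: 139.7 t
  soda ash: 189.6 t
  alumina: 20.12 t
  zircon: 41.44 t
  silica sand: 734.1 t
Total batch = 1125 t; LOI loss = 125.0 t

The working math maintains full float precision throughout — in-progress results are printed, rounded to 4 significant figures, across the worked steps — exactly one rounding lands on every reported figure. The derived quantities are recomputed from the batch weights for 1000 t of glass in exact precision (yield, LOI, glass mass, the five compositions, the totals), as written in the question or the answer.
Oxide-by-oxide targets in 1000 t melt:
  ZrO2: 2.789% × 1000 = 27.89 t
  Na2O: 11.05% × 1000 = 110.5 t
  SiO2: 74.39% × 1000 = 743.9 t
  K2O: 9.547% × 1000 = 95.47 t
  Al2O3: 2.224% × 1000 = 22.24 t
A balance pass over the oxides, working from each reported weight, per the basis as stated (oxide sums agree with the targets net of answer rounding effects):
  ZrO2: 41.44·0.6730 = 27.89 t (target 27.89 t)
  Na2O: 189.6·0.5827 = 110.5 t (target 110.5 t)
  SiO2: 41.44·0.3260 + 734.1·0.9950 = 743.9 t (target 743.9 t)
  K2O: 139.7·0.6833 = 95.46 t (target 95.47 t)
  Al2O3: 20.12·0.9960 + 734.1·0.003000 = 22.24 t (target 22.24 t)
Glass-mass bookkeeping: whole batch net of LOI = 1000 t (targets for the oxides total 1000 t; against the stated basis, 1000 t — gaps are rounding artifacts).
Batch total: Σ batch = 1125 t; LOI loss = Σ batch·LOI = 125.0 t; yield, glass over the total, = 88.89%.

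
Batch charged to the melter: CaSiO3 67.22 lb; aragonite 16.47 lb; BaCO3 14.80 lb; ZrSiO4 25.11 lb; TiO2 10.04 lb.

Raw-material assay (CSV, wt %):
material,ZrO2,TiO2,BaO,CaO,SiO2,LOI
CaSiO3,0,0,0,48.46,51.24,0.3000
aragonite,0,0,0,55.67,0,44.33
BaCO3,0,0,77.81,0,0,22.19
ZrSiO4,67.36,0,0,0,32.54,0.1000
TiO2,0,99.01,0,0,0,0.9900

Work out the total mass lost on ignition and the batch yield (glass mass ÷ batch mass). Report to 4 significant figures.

Full precision is kept in every operation — in-progress results are shown, rounded to four significant figures, in the printout; every reported number undergoes a single rounding; the derived quantities, which include the totals, the five compositions, yield, net glass mass, ignition loss, are carried in exact precision, as quoted within question or answer, from the batch weights for 122.7 lb of glass.
Loss on ignition, line by line:
  CaSiO3: 67.22 × 0.003000 = 0.2017 lb
  aragonite: 16.47 × 0.4433 = 7.301 lb
  BaCO3: 14.80 × 0.2219 = 3.284 lb
  ZrSiO4: 25.11 × 0.001000 = 0.02511 lb
  TiO2: 10.04 × 0.009900 = 0.09940 lb
Total LOI = 10.91 lb
Glass = batch − LOI = 133.6 − 10.91 = 122.7 lb

LOI loss = 10.91 lb; glass = 122.7 lb; yield = 91.84%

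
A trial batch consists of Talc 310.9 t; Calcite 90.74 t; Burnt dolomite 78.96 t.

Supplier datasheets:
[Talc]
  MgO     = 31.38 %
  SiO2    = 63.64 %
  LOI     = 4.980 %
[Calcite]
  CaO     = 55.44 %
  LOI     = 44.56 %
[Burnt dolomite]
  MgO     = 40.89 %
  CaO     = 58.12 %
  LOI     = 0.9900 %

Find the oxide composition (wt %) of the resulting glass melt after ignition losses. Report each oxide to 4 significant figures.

Working values are printed rounded off to 4 significant figures alongside each step. Full precision is carried at every stage — every reported number is rounded only once. The derived quantities, which include the yield, totals, ignition loss, three oxide percentages, glass mass, are recomputed in exact precision, as they appear in the problem or the answer, from the batch weights on 423.9 t of glass.
What the batch supplies per oxide:
  MgO: 310.9·0.3138 + 78.96·0.4089 = 129.8 t
  SiO2: 310.9·0.6364 = 197.9 t
  CaO: 90.74·0.5544 + 78.96·0.5812 = 96.20 t
LOI: 310.9·0.04980 + 90.74·0.4456 + 78.96·0.009900 = 56.70 t
Resulting glass, batch − LOI: 480.6 − 56.70 = 423.9 t (= the summed oxide contributions)
wt % = 100 × oxide mass / glass mass

Glass mass = 423.9 t (batch 480.6 − LOI 56.70).
Composition: MgO 30.63%, SiO2 46.68%, CaO 22.69%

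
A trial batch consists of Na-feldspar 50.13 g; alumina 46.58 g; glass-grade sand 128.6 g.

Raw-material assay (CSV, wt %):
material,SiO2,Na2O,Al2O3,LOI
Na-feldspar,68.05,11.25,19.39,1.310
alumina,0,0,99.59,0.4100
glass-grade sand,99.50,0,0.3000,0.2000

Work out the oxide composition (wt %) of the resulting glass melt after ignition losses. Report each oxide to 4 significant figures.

Working values appear with 4-significant-figure rounding when written out; each numeric step maintains full float precision through every step. Exactly one rounding lands on every reported result; derived quantities, which include the totals, three oxide percentages, the yield, ignition loss, net glass mass, are recomputed in full float precision, precisely as stated by the problem or the answer, from the batch weights on 224.2 g of glass.
Mass of each oxide from the mix:
  SiO2: 50.13·0.6805 + 128.6·0.9950 = 162.1 g
  Na2O: 50.13·0.1125 = 5.640 g
  Al2O3: 50.13·0.1939 + 46.58·0.9959 + 128.6·0.003000 = 56.50 g
LOI: 50.13·0.01310 + 46.58·0.004100 + 128.6·0.002000 = 1.105 g
Glass = total batch minus LOI = 225.3 − 1.105 = 224.2 g (consistent with Σ oxide mass)
each wt % is 100 × oxide ÷ glass

Glass mass = 224.2 g (batch 225.3 − LOI 1.105).
Composition: SiO2 72.29%, Na2O 2.515%, Al2O3 25.20%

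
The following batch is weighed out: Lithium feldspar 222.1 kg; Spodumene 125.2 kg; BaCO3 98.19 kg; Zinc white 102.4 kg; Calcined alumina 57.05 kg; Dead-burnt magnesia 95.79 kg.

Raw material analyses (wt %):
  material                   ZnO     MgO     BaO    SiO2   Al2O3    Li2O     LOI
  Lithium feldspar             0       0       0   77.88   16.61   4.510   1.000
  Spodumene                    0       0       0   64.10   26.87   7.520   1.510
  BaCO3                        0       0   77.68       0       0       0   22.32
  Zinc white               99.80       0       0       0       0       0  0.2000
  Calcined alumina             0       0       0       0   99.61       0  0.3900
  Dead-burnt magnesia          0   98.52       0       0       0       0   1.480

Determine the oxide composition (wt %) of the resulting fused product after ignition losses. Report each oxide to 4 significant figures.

Glass mass = 672.9 kg (batch 700.7 − LOI 27.87).
Composition: ZnO 15.19%, MgO 14.03%, BaO 11.34%, SiO2 37.63%, Al2O3 18.93%, Li2O 2.888%

Each numeric step holds full precision end to end — values along the way are printed rounded to four significant figures when written out; each reported figure receives exactly one rounding; derived quantities are re-derived from the batch weights for 672.9 kg of glass at full float precision (LOI, glass mass, the totals, the six compositions, yield), as quoted within problem or answer.
Oxide masses out of the charge:
  ZnO: 102.4·0.9980 = 102.2 kg
  MgO: 95.79·0.9852 = 94.37 kg
  BaO: 98.19·0.7768 = 76.27 kg
  SiO2: 222.1·0.7788 + 125.2·0.6410 = 253.2 kg
  Al2O3: 222.1·0.1661 + 125.2·0.2687 + 57.05·0.9961 = 127.4 kg
  Li2O: 222.1·0.04510 + 125.2·0.07520 = 19.43 kg
LOI: 222.1·0.01000 + 125.2·0.01510 + 98.19·0.2232 + 102.4·0.002000 + 57.05·0.003900 + 95.79·0.01480 = 27.87 kg
Resulting glass, batch − LOI: 700.7 − 27.87 = 672.9 kg (the oxide masses sum to this)
oxide / glass × 100 gives the wt %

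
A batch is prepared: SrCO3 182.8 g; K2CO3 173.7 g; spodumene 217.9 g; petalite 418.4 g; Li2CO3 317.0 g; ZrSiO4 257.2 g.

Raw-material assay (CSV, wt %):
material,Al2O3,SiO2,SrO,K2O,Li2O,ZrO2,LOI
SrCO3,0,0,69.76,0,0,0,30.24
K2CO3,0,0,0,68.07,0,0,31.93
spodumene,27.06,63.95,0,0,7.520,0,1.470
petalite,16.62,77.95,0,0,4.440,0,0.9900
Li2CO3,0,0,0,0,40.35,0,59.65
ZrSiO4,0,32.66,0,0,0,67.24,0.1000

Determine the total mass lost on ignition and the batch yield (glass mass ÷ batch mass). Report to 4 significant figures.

Rounding to four significant figures applies to each in-between result as printed; the whole derivation maintains full precision through every step. Exactly one rounding goes into each reported figure; all derived quantities are computed at full precision (LOI, totals, six oxide percentages, the yield, glass mass) from the weighed amounts at 1260 g of glass as quoted within problem or answer.
Loss on ignition, line by line:
  SrCO3: 182.8 × 0.3024 = 55.28 g
  K2CO3: 173.7 × 0.3193 = 55.46 g
  spodumene: 217.9 × 0.01470 = 3.203 g
  petalite: 418.4 × 0.009900 = 4.142 g
  Li2CO3: 317.0 × 0.5965 = 189.1 g
  ZrSiO4: 257.2 × 0.001000 = 0.2572 g
Total LOI = 307.4 g
Glass = batch − LOI = 1567 − 307.4 = 1260 g

LOI loss = 307.4 g; glass = 1260 g; yield = 80.38%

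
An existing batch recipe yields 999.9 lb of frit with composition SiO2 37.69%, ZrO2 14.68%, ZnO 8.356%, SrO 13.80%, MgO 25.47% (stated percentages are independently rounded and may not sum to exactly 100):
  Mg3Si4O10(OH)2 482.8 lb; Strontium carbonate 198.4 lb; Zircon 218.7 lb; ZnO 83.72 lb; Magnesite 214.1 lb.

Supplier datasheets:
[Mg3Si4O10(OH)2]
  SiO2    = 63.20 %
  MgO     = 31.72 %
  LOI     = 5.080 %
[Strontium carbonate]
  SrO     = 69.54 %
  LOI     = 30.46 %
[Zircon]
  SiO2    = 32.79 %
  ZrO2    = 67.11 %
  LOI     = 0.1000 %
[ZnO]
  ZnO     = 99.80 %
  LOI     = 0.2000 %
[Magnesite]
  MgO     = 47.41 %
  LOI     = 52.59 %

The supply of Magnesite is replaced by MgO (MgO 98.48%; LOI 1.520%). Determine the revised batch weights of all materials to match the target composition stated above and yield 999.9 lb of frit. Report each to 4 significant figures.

Revised batch per 999.9 lb frit:
  Mg3Si4O10(OH)2: 482.8 lb
  Strontium carbonate: 198.4 lb
  Zircon: 218.7 lb
  ZnO: 83.72 lb
  MgO: 103.1 lb
Total batch = 1087 lb; LOI loss = 86.91 lb

The working math carries exact precision in all steps; working values appear rounded off to 4 significant figures between the steps; each reported value is rounded a single time — the derived quantities, including ignition loss, net glass mass, the totals, the five compositions, yield, are rebuilt starting from the weights for 999.9 lb of glass in full precision exactly as printed in the problem or answer text.
Oxide-by-oxide targets in 999.9 lb frit:
  SiO2: 37.69% × 999.9 = 376.9 lb
  ZrO2: 14.68% × 999.9 = 146.8 lb
  ZnO: 8.356% × 999.9 = 83.55 lb
  SrO: 13.80% × 999.9 = 138.0 lb
  MgO: 25.47% × 999.9 = 254.7 lb
Checking each oxide sum with the batch weights as given, on the stated basis (oxide sums agree with the targets once rounding is allowed for):
  SiO2: 482.8·0.6320 + 218.7·0.3279 = 376.8 lb (target 376.9 lb)
  ZrO2: 218.7·0.6711 = 146.8 lb (target 146.8 lb)
  ZnO: 83.72·0.9980 = 83.55 lb (target 83.55 lb)
  SrO: 198.4·0.6954 = 138.0 lb (target 138.0 lb)
  MgO: 482.8·0.3172 + 103.1·0.9848 = 254.7 lb (target 254.7 lb)
Glass-mass closure: the batch minus its LOI: 999.8 lb (targets for the oxides total 999.9 lb; with the basis standing at 999.9 lb — a pure rounding effect).
Batch grand total — Σ batch = 1087 lb; LOI removed, Σ of batch·LOI: 86.91 lb; the yield ratio, glass ÷ batch: 92.00%.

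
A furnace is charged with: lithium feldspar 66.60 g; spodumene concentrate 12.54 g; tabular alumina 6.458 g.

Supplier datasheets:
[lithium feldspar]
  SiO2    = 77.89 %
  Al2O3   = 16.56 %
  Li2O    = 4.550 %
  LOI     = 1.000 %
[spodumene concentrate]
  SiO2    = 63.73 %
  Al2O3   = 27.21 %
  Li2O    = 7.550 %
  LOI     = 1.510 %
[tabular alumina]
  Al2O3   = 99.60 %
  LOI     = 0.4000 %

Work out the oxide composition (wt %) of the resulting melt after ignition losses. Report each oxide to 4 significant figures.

Glass mass = 84.72 g (batch 85.60 − LOI 0.8812).
Composition: SiO2 70.67%, Al2O3 24.64%, Li2O 4.695%

Every computation keeps full float precision at all times — intermediates appear with 4-significant-figure rounding alongside each step; every reported figure takes just one rounding; derived quantities, which include net glass mass, the yield, the three compositions, ignition loss, totals, are computed at full precision, precisely as stated by the problem or the answer, from the weighed amounts per 84.72 g of glass.
Oxide masses out of the charge:
  SiO2: 66.60·0.7789 + 12.54·0.6373 = 59.87 g
  Al2O3: 66.60·0.1656 + 12.54·0.2721 + 6.458·0.9960 = 20.87 g
  Li2O: 66.60·0.04550 + 12.54·0.07550 = 3.977 g
LOI: 66.60·0.01000 + 12.54·0.01510 + 6.458·0.004000 = 0.8812 g
batch − LOI leaves glass = 85.60 − 0.8812 = 84.72 g (matching Σ of the oxides)
wt %: oxide over glass, times 100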